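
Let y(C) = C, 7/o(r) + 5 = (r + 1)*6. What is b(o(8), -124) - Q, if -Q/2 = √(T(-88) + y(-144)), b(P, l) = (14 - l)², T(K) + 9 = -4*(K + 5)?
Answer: 19044 + 2*√179 ≈ 19071.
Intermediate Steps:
T(K) = -29 - 4*K (T(K) = -9 - 4*(K + 5) = -9 - 4*(5 + K) = -9 + (-20 - 4*K) = -29 - 4*K)
o(r) = 7/(1 + 6*r) (o(r) = 7/(-5 + (r + 1)*6) = 7/(-5 + (1 + r)*6) = 7/(-5 + (6 + 6*r)) = 7/(1 + 6*r))
Q = -2*√179 (Q = -2*√((-29 - 4*(-88)) - 144) = -2*√((-29 + 352) - 144) = -2*√(323 - 144) = -2*√179 ≈ -26.758)
b(o(8), -124) - Q = (-14 - 124)² - (-2)*√179 = (-138)² + 2*√179 = 19044 + 2*√179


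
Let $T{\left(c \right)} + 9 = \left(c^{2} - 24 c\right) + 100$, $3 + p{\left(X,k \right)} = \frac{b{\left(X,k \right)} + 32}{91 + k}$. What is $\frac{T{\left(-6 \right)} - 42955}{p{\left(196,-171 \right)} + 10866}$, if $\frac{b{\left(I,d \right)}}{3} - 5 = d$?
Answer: $- \frac{1707360}{434753} \approx -3.9272$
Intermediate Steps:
$b{\left(I,d \right)} = 15 + 3 d$
$p{\left(X,k \right)} = -3 + \frac{47 + 3 k}{91 + k}$ ($p{\left(X,k \right)} = -3 + \frac{\left(15 + 3 k\right) + 32}{91 + k} = -3 + \frac{47 + 3 k}{91 + k}$)
$T{\left(c \right)} = 91 + c^{2} - 24 c$ ($T{\left(c \right)} = -9 + \left(\left(c^{2} - 24 c\right) + 100\right) = -9 + \left(100 + c^{2} - 24 c\right) = 91 + c^{2} - 24 c$)
$\frac{T{\left(-6 \right)} - 42955}{p{\left(196,-171 \right)} + 10866} = \frac{\left(91 + \left(-6\right)^{2} - -144\right) - 42955}{- \frac{226}{91 - 171} + 10866} = \frac{\left(91 + 36 + 144\right) - 42955}{- \frac{226}{-80} + 10866} = \frac{271 - 42955}{\left(-226\right) \left(- \frac{1}{80}\right) + 10866} = - \frac{42684}{\frac{113}{40} + 10866} = - \frac{42684}{\frac{434753}{40}} = \left(-42684\right) \frac{40}{434753} = - \frac{1707360}{434753}$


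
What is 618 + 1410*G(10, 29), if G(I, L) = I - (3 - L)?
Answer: 51378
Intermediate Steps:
G(I, L) = -3 + I + L (G(I, L) = I + (-3 + L) = -3 + I + L)
618 + 1410*G(10, 29) = 618 + 1410*(-3 + 10 + 29) = 618 + 1410*36 = 618 + 50760 = 51378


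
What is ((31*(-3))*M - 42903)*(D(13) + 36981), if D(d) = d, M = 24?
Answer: -1669724190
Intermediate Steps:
((31*(-3))*M - 42903)*(D(13) + 36981) = ((31*(-3))*24 - 42903)*(13 + 36981) = (-93*24 - 42903)*36994 = (-2232 - 42903)*36994 = -45135*36994 = -1669724190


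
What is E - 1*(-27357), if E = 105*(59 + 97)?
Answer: 43737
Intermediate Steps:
E = 16380 (E = 105*156 = 16380)
E - 1*(-27357) = 16380 - 1*(-27357) = 16380 + 27357 = 43737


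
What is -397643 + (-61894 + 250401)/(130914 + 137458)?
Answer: -106716058689/268372 ≈ -3.9764e+5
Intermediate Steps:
-397643 + (-61894 + 250401)/(130914 + 137458) = -397643 + 188507/268372 = -106716058689/268372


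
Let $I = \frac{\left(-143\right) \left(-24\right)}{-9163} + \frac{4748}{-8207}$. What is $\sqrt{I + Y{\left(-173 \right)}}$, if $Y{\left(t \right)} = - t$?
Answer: $\frac{\sqrt{164100419403505}}{976633} \approx 13.117$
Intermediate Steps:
$I = - \frac{6515668}{6836431}$ ($I = 3432 \left(- \frac{1}{9163}\right) + 4748 \left(- \frac{1}{8207}\right) = - \frac{312}{833} - \frac{4748}{8207} = - \frac{6515668}{6836431} \approx -0.95308$)
$\sqrt{I + Y{\left(-173 \right)}} = \sqrt{- \frac{6515668}{6836431} - -173} = \sqrt{- \frac{6515668}{6836431} + 173} = \sqrt{\frac{1176186895}{6836431}} = \frac{\sqrt{164100419403505}}{976633}$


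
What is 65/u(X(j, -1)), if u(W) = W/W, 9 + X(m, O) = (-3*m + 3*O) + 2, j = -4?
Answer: 65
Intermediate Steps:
X(m, O) = -7 - 3*m + 3*O (X(m, O) = -9 + ((-3*m + 3*O) + 2) = -9 + (2 - 3*m + 3*O) = -7 - 3*m + 3*O)
u(W) = 1
65/u(X(j, -1)) = 65/1 = 65*1 = 65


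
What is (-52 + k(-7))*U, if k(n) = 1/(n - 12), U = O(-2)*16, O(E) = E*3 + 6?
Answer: 0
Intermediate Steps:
O(E) = 6 + 3*E (O(E) = 3*E + 6 = 6 + 3*E)
U = 0 (U = (6 + 3*(-2))*16 = (6 - 6)*16 = 0*16 = 0)
k(n) = 1/(-12 + n)
(-52 + k(-7))*U = (-52 + 1/(-12 - 7))*0 = (-52 + 1/(-19))*0 = (-52 - 1/19)*0 = -989/19*0 = 0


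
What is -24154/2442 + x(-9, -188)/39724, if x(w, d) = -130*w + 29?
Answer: -478282769/48503004 ≈ -9.8609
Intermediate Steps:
x(w, d) = 29 - 130*w
-24154/2442 + x(-9, -188)/39724 = -24154/2442 + (29 - 130*(-9))/39724 = -24154*1/2442 + (29 + 1170)*(1/39724) = -12077/1221 + 1199*(1/39724) = -12077/1221 + 1199/39724 = -478282769/48503004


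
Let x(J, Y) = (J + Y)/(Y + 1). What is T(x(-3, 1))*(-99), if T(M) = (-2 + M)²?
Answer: -891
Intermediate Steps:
x(J, Y) = (J + Y)/(1 + Y)
T(x(-3, 1))*(-99) = (-2 + (-3 + 1)/(1 + 1))²*(-99) = (-2 - 2/2)²*(-99) = (-2 + (½)*(-2))²*(-99) = (-2 - 1)²*(-99) = (-3)²*(-99) = 9*(-99) = -891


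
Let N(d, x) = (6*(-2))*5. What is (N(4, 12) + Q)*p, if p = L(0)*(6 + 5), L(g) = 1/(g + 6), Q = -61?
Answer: -1331/6 ≈ -221.83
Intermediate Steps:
L(g) = 1/(6 + g)
N(d, x) = -60 (N(d, x) = -12*5 = -60)
p = 11/6 (p = (6 + 5)/(6 + 0) = 11/6 ≈ 1.8333)
(N(4, 12) + Q)*p = (-60 - 61)*(11/6) = -121*11/6 = -1331/6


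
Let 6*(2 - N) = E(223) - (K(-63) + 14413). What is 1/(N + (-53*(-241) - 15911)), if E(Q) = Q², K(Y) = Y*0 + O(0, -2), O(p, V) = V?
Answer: -3/27067 ≈ -0.00011084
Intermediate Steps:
K(Y) = -2 (K(Y) = Y*0 - 2 = 0 - 2 = -2)
N = -17653/3 (N = 2 - (223² - (-2 + 14413))/6 = 2 - (49729 - 1*14411)/6 = 2 - (49729 - 14411)/6 = 2 - ⅙*35318 = 2 - 17659/3 = -17653/3 ≈ -5884.3)
1/(N + (-53*(-241) - 15911)) = 1/(-17653/3 + (-53*(-241) - 15911)) = 1/(-17653/3 + (12773 - 15911)) = 1/(-17653/3 - 3138) = 1/(-27067/3) = -3/27067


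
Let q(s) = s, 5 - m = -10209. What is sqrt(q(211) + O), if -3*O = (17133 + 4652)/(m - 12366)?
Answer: sqrt(2233777614)/3228 ≈ 14.642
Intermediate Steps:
m = 10214 (m = 5 - 1*(-10209) = 5 + 10209 = 10214)
O = 21785/6456 (O = -(17133 + 4652)/(3*(10214 - 12366)) = -21785/(3*(-2152)) = -21785*(-1)/(3*2152) = -1/3*(-21785/2152) = 21785/6456 ≈ 3.3744)
sqrt(q(211) + O) = sqrt(211 + 21785/6456) = sqrt(1384001/6456) = sqrt(2233777614)/3228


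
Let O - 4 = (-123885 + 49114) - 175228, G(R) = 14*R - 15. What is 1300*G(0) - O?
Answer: 230495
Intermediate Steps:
G(R) = -15 + 14*R
O = -249995 (O = 4 + ((-123885 + 49114) - 175228) = 4 + (-74771 - 175228) = 4 - 249999 = -249995)
1300*G(0) - O = 1300*(-15 + 14*0) - 1*(-249995) = 1300*(-15 + 0) + 249995 = 1300*(-15) + 249995 = -19500 + 249995 = 230495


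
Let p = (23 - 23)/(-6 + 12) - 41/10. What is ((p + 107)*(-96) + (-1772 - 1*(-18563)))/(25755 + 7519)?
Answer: 34563/166370 ≈ 0.20775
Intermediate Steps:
p = -41/10 (p = 0/6 - 41*⅒ = 0*(⅙) - 41/10 = 0 - 41/10 = -41/10 ≈ -4.1000)
((p + 107)*(-96) + (-1772 - 1*(-18563)))/(25755 + 7519) = ((-41/10 + 107)*(-96) + (-1772 - 1*(-18563)))/(25755 + 7519) = ((1029/10)*(-96) + (-1772 + 18563))/33274 = (-49392/5 + 16791)*(1/33274) = (34563/5)*(1/33274) = 34563/166370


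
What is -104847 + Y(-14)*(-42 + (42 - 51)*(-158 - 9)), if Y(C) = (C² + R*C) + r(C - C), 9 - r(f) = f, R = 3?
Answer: 133296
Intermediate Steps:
r(f) = 9 - f
Y(C) = 9 + C² + 3*C (Y(C) = (C² + 3*C) + (9 - (C - C)) = (C² + 3*C) + (9 - 1*0) = (C² + 3*C) + (9 + 0) = (C² + 3*C) + 9 = 9 + C² + 3*C)
-104847 + Y(-14)*(-42 + (42 - 51)*(-158 - 9)) = -104847 + (9 + (-14)² + 3*(-14))*(-42 + (42 - 51)*(-158 - 9)) = -104847 + (9 + 196 - 42)*(-42 - 9*(-167)) = -104847 + 163*(-42 + 1503) = -104847 + 163*1461 = -104847 + 238143 = 133296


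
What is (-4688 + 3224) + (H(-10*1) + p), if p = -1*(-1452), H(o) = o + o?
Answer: -32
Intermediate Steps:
H(o) = 2*o
p = 1452
(-4688 + 3224) + (H(-10*1) + p) = (-4688 + 3224) + (2*(-10*1) + 1452) = -1464 + (2*(-10) + 1452) = -1464 + (-20 + 1452) = -1464 + 1432 = -32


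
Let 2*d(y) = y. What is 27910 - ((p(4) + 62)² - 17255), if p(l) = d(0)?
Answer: 41321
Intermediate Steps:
d(y) = y/2
p(l) = 0 (p(l) = (½)*0 = 0)
27910 - ((p(4) + 62)² - 17255) = 27910 - ((0 + 62)² - 17255) = 27910 - (62² - 17255) = 27910 - (3844 - 17255) = 27910 - 1*(-13411) = 27910 + 13411 = 41321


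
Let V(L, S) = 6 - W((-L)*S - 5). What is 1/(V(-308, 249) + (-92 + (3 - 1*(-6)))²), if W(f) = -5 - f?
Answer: 1/83587 ≈ 1.1964e-5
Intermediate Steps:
V(L, S) = 6 - L*S (V(L, S) = 6 - (-5 - ((-L)*S - 5)) = 6 - (-5 - (-L*S - 5)) = 6 - (-5 - (-5 - L*S)) = 6 - (-5 + (5 + L*S)) = 6 - L*S)
1/(V(-308, 249) + (-92 + (3 - 1*(-6)))²) = 1/((6 - 1*(-308)*249) + (-92 + (3 - 1*(-6)))²) = 1/((6 + 76692) + (-92 + (3 + 6))²) = 1/(76698 + (-92 + 9)²) = 1/(76698 + (-83)²) = 1/(76698 + 6889) = 1/83587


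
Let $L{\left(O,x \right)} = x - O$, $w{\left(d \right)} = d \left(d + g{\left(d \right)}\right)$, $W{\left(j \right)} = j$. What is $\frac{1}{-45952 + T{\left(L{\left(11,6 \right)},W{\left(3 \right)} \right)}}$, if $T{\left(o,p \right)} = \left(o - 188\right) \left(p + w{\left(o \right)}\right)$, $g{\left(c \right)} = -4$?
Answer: $- \frac{1}{55216} \approx -1.8111 \cdot 10^{-5}$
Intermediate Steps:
$w{\left(d \right)} = d \left(-4 + d\right)$ ($w{\left(d \right)} = d \left(d - 4\right) = d \left(-4 + d\right)$)
$T{\left(o,p \right)} = \left(-188 + o\right) \left(p + o \left(-4 + o\right)\right)$ ($T{\left(o,p \right)} = \left(o - 188\right) \left(p + o \left(-4 + o\right)\right) = \left(-188 + o\right) \left(p + o \left(-4 + o\right)\right)$)
$\frac{1}{-45952 + T{\left(L{\left(11,6 \right)},W{\left(3 \right)} \right)}} = \frac{1}{-45952 + \left(\left(6 - 11\right)^{3} - 192 \left(6 - 11\right)^{2} - 564 + 752 \left(6 - 11\right) + \left(6 - 11\right) 3\right)} = \frac{1}{-45952 - \left(4339 + 125 + 4800\right)} = \frac{1}{-45952 - 9264} = \frac{1}{-55216} = - \frac{1}{55216}$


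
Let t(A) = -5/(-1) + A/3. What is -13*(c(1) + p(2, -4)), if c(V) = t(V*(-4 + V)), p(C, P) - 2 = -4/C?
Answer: -52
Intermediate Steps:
t(A) = 5 + A/3 (t(A) = -5*(-1) + A*(⅓) = 5 + A/3)
p(C, P) = 2 - 4/C
c(V) = 5 + V*(-4 + V)/3 (c(V) = 5 + (V*(-4 + V))/3 = 5 + V*(-4 + V)/3)
-13*(c(1) + p(2, -4)) = -13*((5 + (⅓)*1*(-4 + 1)) + (2 - 4/2)) = -13*((5 + (⅓)*1*(-3)) + (2 - 4*½)) = -13*((5 - 1) + (2 - 2)) = -13*(4 + 0) = -13*4 = -52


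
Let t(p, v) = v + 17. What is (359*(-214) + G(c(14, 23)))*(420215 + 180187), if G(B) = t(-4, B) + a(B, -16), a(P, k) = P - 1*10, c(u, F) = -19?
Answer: -46145096514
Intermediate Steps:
t(p, v) = 17 + v
a(P, k) = -10 + P (a(P, k) = P - 10 = -10 + P)
G(B) = 7 + 2*B (G(B) = (17 + B) + (-10 + B) = 7 + 2*B)
(359*(-214) + G(c(14, 23)))*(420215 + 180187) = (359*(-214) + (7 + 2*(-19)))*(420215 + 180187) = (-76826 + (7 - 38))*600402 = (-76826 - 31)*600402 = -76857*600402 = -46145096514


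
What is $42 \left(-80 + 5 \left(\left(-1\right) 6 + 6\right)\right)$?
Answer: $-3360$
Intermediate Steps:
$42 \left(-80 + 5 \left(\left(-1\right) 6 + 6\right)\right) = 42 \left(-80 + 5 \left(-6 + 6\right)\right) = 42 \left(-80 + 5 \cdot 0\right) = 42 \left(-80 + 0\right) = 42 \left(-80\right) = -3360$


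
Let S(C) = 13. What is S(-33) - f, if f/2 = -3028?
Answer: 6069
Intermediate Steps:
f = -6056 (f = 2*(-3028) = -6056)
S(-33) - f = 13 - 1*(-6056) = 13 + 6056 = 6069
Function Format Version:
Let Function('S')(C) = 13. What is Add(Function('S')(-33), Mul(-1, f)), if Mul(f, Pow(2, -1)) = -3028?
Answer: 6069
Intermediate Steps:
f = -6056 (f = Mul(2, -3028) = -6056)
Add(Function('S')(-33), Mul(-1, f)) = Add(13, Mul(-1, -6056)) = Add(13, 6056) = 6069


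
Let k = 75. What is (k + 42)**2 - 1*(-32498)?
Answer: 46187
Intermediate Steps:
(k + 42)**2 - 1*(-32498) = (75 + 42)**2 - 1*(-32498) = 117**2 + 32498 = 13689 + 32498 = 46187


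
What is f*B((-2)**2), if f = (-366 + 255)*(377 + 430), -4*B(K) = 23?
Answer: 2060271/4 ≈ 5.1507e+5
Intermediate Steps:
B(K) = -23/4 (B(K) = -1/4*23 = -23/4)
f = -89577 (f = -111*807 = -89577)
f*B((-2)**2) = -89577*(-23/4) = 2060271/4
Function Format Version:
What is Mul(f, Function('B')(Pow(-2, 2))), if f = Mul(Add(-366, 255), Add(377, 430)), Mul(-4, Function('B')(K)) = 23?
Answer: Rational(2060271, 4) ≈ 5.1507e+5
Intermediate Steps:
Function('B')(K) = Rational(-23, 4) (Function('B')(K) = Mul(Rational(-1, 4), 23) = Rational(-23, 4))
f = -89577 (f = Mul(-111, 807) = -89577)
Mul(f, Function('B')(Pow(-2, 2))) = Mul(-89577, Rational(-23, 4)) = Rational(2060271, 4)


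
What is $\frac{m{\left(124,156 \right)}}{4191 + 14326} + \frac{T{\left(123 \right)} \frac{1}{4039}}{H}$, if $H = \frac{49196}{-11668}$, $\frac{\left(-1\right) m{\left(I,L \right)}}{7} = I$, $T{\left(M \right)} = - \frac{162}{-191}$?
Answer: $- \frac{8244378768286}{175690245014767} \approx -0.046926$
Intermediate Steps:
$T{\left(M \right)} = \frac{162}{191}$ ($T{\left(M \right)} = \left(-162\right) \left(- \frac{1}{191}\right) = \frac{162}{191}$)
$m{\left(I,L \right)} = - 7 I$
$H = - \frac{12299}{2917}$ ($H = 49196 \left(- \frac{1}{11668}\right) = - \frac{12299}{2917} \approx -4.2163$)
$\frac{m{\left(124,156 \right)}}{4191 + 14326} + \frac{T{\left(123 \right)} \frac{1}{4039}}{H} = \frac{\left(-7\right) 124}{4191 + 14326} + \frac{\frac{162}{191} \cdot \frac{1}{4039}}{- \frac{12299}{2917}} = - \frac{868}{18517} + \frac{162}{191} \cdot \frac{1}{4039} \left(- \frac{2917}{12299}\right) = \left(-868\right) \frac{1}{18517} + \frac{162}{771449} \left(- \frac{2917}{12299}\right) = - \frac{868}{18517} - \frac{472554}{9488051251} = - \frac{8244378768286}{175690245014767}$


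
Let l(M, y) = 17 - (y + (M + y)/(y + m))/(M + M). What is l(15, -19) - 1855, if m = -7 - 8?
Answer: -312353/170 ≈ -1837.4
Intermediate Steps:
m = -15
l(M, y) = 17 - (y + (M + y)/(-15 + y))/(2*M) (l(M, y) = 17 - (y + (M + y)/(y - 15))/(M + M) = 17 - (y + (M + y)/(-15 + y))/(2*M))
l(15, -19) - 1855 = (½)*(-1*(-19)² - 511*15 + 14*(-19) + 34*15*(-19))/(15*(-15 - 19)) - 1855 = (½)*(1/15)*(-1*361 - 7665 - 266 - 9690)/(-34) - 1855 = (½)*(1/15)*(-1/34)*(-361 - 7665 - 266 - 9690) - 1855 = (½)*(1/15)*(-1/34)*(-17982) - 1855 = 2997/170 - 1855 = -312353/170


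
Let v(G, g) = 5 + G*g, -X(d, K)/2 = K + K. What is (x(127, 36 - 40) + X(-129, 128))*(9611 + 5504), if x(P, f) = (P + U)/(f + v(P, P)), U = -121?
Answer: -12482804371/1613 ≈ -7.7389e+6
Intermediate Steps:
X(d, K) = -4*K (X(d, K) = -2*(K + K) = -4*K)
x(P, f) = (-121 + P)/(5 + f + P²) (x(P, f) = (P - 121)/(f + (5 + P*P)) = (-121 + P)/(f + (5 + P²)) = (-121 + P)/(5 + f + P²))
(x(127, 36 - 40) + X(-129, 128))*(9611 + 5504) = ((-121 + 127)/(5 + (36 - 40) + 127²) - 4*128)*(9611 + 5504) = (6/(5 - 4 + 16129) - 512)*15115 = (6/16130 - 512)*15115 = ((1/16130)*6 - 512)*15115 = (3/8065 - 512)*15115 = -4129277/8065*15115 = -12482804371/1613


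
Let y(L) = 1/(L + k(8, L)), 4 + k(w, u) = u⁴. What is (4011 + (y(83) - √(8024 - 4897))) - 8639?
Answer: -219637475199/47458400 - √3127 ≈ -4683.9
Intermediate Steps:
k(w, u) = -4 + u⁴
y(L) = 1/(-4 + L + L⁴) (y(L) = 1/(L + (-4 + L⁴)) = 1/(-4 + L + L⁴))
(4011 + (y(83) - √(8024 - 4897))) - 8639 = (4011 + (1/(-4 + 83 + 83⁴) - √(8024 - 4897))) - 8639 = (4011 + (1/(-4 + 83 + 47458321) - √3127)) - 8639 = (4011 + (1/47458400 - √3127)) - 8639 = (190355642401/47458400 - √3127) - 8639 = -219637475199/47458400 - √3127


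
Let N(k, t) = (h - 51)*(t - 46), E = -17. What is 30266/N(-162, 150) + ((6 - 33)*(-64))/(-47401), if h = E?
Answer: -723429541/167609936 ≈ -4.3161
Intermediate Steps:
h = -17
N(k, t) = 3128 - 68*t (N(k, t) = (-17 - 51)*(t - 46) = -68*(-46 + t) = 3128 - 68*t)
30266/N(-162, 150) + ((6 - 33)*(-64))/(-47401) = 30266/(3128 - 68*150) + ((6 - 33)*(-64))/(-47401) = 30266/(3128 - 10200) - 27*(-64)*(-1/47401) = 30266/(-7072) + 1728*(-1/47401) = 30266*(-1/7072) - 1728/47401 = -15133/3536 - 1728/47401 = -723429541/167609936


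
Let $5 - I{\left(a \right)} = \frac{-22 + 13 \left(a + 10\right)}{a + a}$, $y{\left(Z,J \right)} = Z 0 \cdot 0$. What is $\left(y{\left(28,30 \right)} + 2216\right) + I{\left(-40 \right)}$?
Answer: $\frac{44317}{20} \approx 2215.9$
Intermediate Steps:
$y{\left(Z,J \right)} = 0$ ($y{\left(Z,J \right)} = 0 \cdot 0 = 0$)
$I{\left(a \right)} = 5 - \frac{108 + 13 a}{2 a}$ ($I{\left(a \right)} = 5 - \frac{-22 + 13 \left(a + 10\right)}{a + a} = 5 - \frac{-22 + 13 \left(10 + a\right)}{2 a} = 5 - \left(-22 + \left(130 + 13 a\right)\right) \frac{1}{2 a} = 5 - \left(108 + 13 a\right) \frac{1}{2 a} = 5 - \frac{108 + 13 a}{2 a}$)
$\left(y{\left(28,30 \right)} + 2216\right) + I{\left(-40 \right)} = \left(0 + 2216\right) - \left(\frac{3}{2} + \frac{54}{-40}\right) = 2216 - \frac{3}{20} = \frac{44317}{20}$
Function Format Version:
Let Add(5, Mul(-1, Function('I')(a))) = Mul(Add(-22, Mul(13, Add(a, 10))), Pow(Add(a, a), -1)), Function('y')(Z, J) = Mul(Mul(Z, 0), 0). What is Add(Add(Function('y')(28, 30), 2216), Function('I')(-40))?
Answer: Rational(44317, 20) ≈ 2215.9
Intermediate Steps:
Function('y')(Z, J) = 0 (Function('y')(Z, J) = Mul(0, 0) = 0)
Function('I')(a) = Add(5, Mul(Rational(-1, 2), Pow(a, -1), Add(108, Mul(13, a)))) (Function('I')(a) = Add(5, Mul(-1, Mul(Add(-22, Mul(13, Add(a, 10))), Pow(Add(a, a), -1)))) = Add(5, Mul(-1, Mul(Add(-22, Mul(13, Add(10, a))), Pow(Mul(2, a), -1)))) = Add(5, Mul(-1, Mul(Add(-22, Add(130, Mul(13, a))), Mul(Rational(1, 2), Pow(a, -1))))) = Add(5, Mul(-1, Mul(Add(108, Mul(13, a)), Mul(Rational(1, 2), Pow(a, -1))))) = Add(5, Mul(-1, Mul(Rational(1, 2), Pow(a, -1), Add(108, Mul(13, a))))) = Add(5, Mul(Rational(-1, 2), Pow(a, -1), Add(108, Mul(13, a)))))
Add(Add(Function('y')(28, 30), 2216), Function('I')(-40)) = Add(Add(0, 2216), Add(Rational(-3, 2), Mul(-54, Pow(-40, -1)))) = Add(2216, Add(Rational(-3, 2), Mul(-54, Rational(-1, 40)))) = Add(2216, Add(Rational(-3, 2), Rational(27, 20))) = Add(2216, Rational(-3, 20)) = Rational(44317, 20)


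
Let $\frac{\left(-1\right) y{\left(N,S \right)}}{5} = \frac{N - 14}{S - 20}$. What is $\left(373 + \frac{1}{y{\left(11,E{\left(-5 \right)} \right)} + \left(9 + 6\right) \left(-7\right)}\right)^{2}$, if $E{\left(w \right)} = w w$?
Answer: $\frac{1447422025}{10404} \approx 1.3912 \cdot 10^{5}$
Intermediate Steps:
$E{\left(w \right)} = w^{2}$
$y{\left(N,S \right)} = - \frac{5 \left(-14 + N\right)}{-20 + S}$ ($y{\left(N,S \right)} = - 5 \frac{N - 14}{S - 20} = - 5 \frac{-14 + N}{-20 + S} = - \frac{5 \left(-14 + N\right)}{-20 + S}$)
$\left(373 + \frac{1}{y{\left(11,E{\left(-5 \right)} \right)} + \left(9 + 6\right) \left(-7\right)}\right)^{2} = \left(373 + \frac{1}{\frac{5 \left(14 - 11\right)}{-20 + \left(-5\right)^{2}} + \left(9 + 6\right) \left(-7\right)}\right)^{2} = \left(373 + \frac{1}{\frac{5 \left(14 - 11\right)}{-20 + 25} + 15 \left(-7\right)}\right)^{2} = \left(373 + \frac{1}{5 \cdot \frac{1}{5} \cdot 3 - 105}\right)^{2} = \left(373 + \frac{1}{3 - 105}\right)^{2} = \left(373 + \frac{1}{-102}\right)^{2} = \left(373 - \frac{1}{102}\right)^{2} = \left(\frac{38045}{102}\right)^{2} = \frac{1447422025}{10404}$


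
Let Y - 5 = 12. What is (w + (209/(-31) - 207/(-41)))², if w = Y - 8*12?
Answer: 10518758721/1615441 ≈ 6511.4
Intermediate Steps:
Y = 17 (Y = 5 + 12 = 17)
w = -79 (w = 17 - 8*12 = 17 - 96 = -79)
(w + (209/(-31) - 207/(-41)))² = (-79 + (209/(-31) - 207/(-41)))² = (-79 + (209*(-1/31) - 207*(-1/41)))² = (-79 + (-209/31 + 207/41))² = (-79 - 2152/1271)² = (-102561/1271)² = 10518758721/1615441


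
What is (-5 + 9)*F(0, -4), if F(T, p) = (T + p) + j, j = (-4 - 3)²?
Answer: 180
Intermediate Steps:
j = 49 (j = (-7)² = 49)
F(T, p) = 49 + T + p (F(T, p) = (T + p) + 49 = 49 + T + p)
(-5 + 9)*F(0, -4) = (-5 + 9)*(49 + 0 - 4) = 4*45 = 180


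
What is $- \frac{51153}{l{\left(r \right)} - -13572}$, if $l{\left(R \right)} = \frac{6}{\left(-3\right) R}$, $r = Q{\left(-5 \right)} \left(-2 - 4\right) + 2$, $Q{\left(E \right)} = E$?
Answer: $- \frac{818448}{217151} \approx -3.769$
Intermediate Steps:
$r = 32$ ($r = - 5 \left(-2 - 4\right) + 2 = \left(-5\right) \left(-6\right) + 2 = 30 + 2 = 32$)
$l{\left(R \right)} = - \frac{2}{R}$ ($l{\left(R \right)} = 6 \left(- \frac{1}{3 R}\right) = - \frac{2}{R}$)
$- \frac{51153}{l{\left(r \right)} - -13572} = - \frac{51153}{- \frac{2}{32} - -13572} = - \frac{51153}{\left(-2\right) \frac{1}{32} + 13572} = - \frac{51153}{- \frac{1}{16} + 13572} = - \frac{51153}{\frac{217151}{16}} = \left(-51153\right) \frac{16}{217151} = - \frac{818448}{217151}$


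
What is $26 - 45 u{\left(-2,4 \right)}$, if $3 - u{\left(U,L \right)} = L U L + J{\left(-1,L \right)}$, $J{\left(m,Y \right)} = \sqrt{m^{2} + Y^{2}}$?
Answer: $-1549 + 45 \sqrt{17} \approx -1363.5$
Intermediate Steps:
$J{\left(m,Y \right)} = \sqrt{Y^{2} + m^{2}}$
$u{\left(U,L \right)} = 3 - \sqrt{1 + L^{2}} - U L^{2}$ ($u{\left(U,L \right)} = 3 - \left(L U L + \sqrt{L^{2} + \left(-1\right)^{2}}\right) = 3 - \left(U L^{2} + \sqrt{L^{2} + 1}\right) = 3 - \left(U L^{2} + \sqrt{1 + L^{2}}\right) = 3 - \left(\sqrt{1 + L^{2}} + U L^{2}\right) = 3 - \sqrt{1 + L^{2}} - U L^{2}$)
$26 - 45 u{\left(-2,4 \right)} = 26 - 45 \left(3 - \sqrt{1 + 4^{2}} - - 2 \cdot 4^{2}\right) = 26 - 45 \left(3 - \sqrt{1 + 16} - \left(-2\right) 16\right) = 26 - 45 \left(3 - \sqrt{17} + 32\right) = 26 - 45 \left(35 - \sqrt{17}\right) = 26 - \left(1575 - 45 \sqrt{17}\right) = -1549 + 45 \sqrt{17}$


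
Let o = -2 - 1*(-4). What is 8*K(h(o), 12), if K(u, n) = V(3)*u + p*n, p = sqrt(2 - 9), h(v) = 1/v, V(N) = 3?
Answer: 12 + 96*I*sqrt(7) ≈ 12.0 + 253.99*I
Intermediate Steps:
o = 2 (o = -2 + 4 = 2)
p = I*sqrt(7) (p = sqrt(-7) = I*sqrt(7) ≈ 2.6458*I)
K(u, n) = 3*u + I*n*sqrt(7) (K(u, n) = 3*u + (I*sqrt(7))*n = 3*u + I*n*sqrt(7))
8*K(h(o), 12) = 8*(3/2 + I*12*sqrt(7)) = 8*(3*(1/2) + 12*I*sqrt(7)) = 8*(3/2 + 12*I*sqrt(7)) = 12 + 96*I*sqrt(7)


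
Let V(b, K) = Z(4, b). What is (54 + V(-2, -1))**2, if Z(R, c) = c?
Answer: 2704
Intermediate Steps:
V(b, K) = b
(54 + V(-2, -1))**2 = (54 - 2)**2 = 52**2 = 2704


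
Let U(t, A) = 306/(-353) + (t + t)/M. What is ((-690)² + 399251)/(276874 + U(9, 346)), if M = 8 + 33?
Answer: 12668955023/4007191210 ≈ 3.1616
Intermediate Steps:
M = 41
U(t, A) = -306/353 + 2*t/41 (U(t, A) = 306/(-353) + (t + t)/41 = 306*(-1/353) + (2*t)*(1/41) = -306/353 + 2*t/41)
((-690)² + 399251)/(276874 + U(9, 346)) = ((-690)² + 399251)/(276874 + (-306/353 + (2/41)*9)) = (476100 + 399251)/(276874 + (-306/353 + 18/41)) = 875351/(276874 - 6192/14473) = 875351/(4007191210/14473) = 875351*(14473/4007191210) = 12668955023/4007191210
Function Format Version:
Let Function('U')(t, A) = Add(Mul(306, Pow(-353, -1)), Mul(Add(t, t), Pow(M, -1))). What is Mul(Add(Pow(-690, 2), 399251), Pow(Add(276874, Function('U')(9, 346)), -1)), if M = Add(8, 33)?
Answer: Rational(12668955023, 4007191210) ≈ 3.1616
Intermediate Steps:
M = 41
Function('U')(t, A) = Add(Rational(-306, 353), Mul(Rational(2, 41), t)) (Function('U')(t, A) = Add(Mul(306, Pow(-353, -1)), Mul(Add(t, t), Pow(41, -1))) = Add(Mul(306, Rational(-1, 353)), Mul(Mul(2, t), Rational(1, 41))) = Add(Rational(-306, 353), Mul(Rational(2, 41), t)))
Mul(Add(Pow(-690, 2), 399251), Pow(Add(276874, Function('U')(9, 346)), -1)) = Mul(Add(Pow(-690, 2), 399251), Pow(Add(276874, Add(Rational(-306, 353), Mul(Rational(2, 41), 9))), -1)) = Mul(Add(476100, 399251), Pow(Add(276874, Add(Rational(-306, 353), Rational(18, 41))), -1)) = Mul(875351, Pow(Add(276874, Rational(-6192, 14473)), -1)) = Mul(875351, Pow(Rational(4007191210, 14473), -1)) = Mul(875351, Rational(14473, 4007191210)) = Rational(12668955023, 4007191210)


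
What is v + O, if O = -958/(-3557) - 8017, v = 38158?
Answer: 107212495/3557 ≈ 30141.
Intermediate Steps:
O = -28515511/3557 (O = -958*(-1/3557) - 8017 = 958/3557 - 8017 = -28515511/3557 ≈ -8016.7)
v + O = 38158 - 28515511/3557 = 107212495/3557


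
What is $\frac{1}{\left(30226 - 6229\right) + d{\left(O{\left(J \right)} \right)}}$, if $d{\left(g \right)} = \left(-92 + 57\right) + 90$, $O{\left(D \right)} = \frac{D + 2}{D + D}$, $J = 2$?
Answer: $\frac{1}{24052} \approx 4.1577 \cdot 10^{-5}$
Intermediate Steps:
$O{\left(D \right)} = \frac{2 + D}{2 D}$
$d{\left(g \right)} = 55$ ($d{\left(g \right)} = -35 + 90 = 55$)
$\frac{1}{\left(30226 - 6229\right) + d{\left(O{\left(J \right)} \right)}} = \frac{1}{\left(30226 - 6229\right) + 55} = \frac{1}{23997 + 55} = \frac{1}{24052}$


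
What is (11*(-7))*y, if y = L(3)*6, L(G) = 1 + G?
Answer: -1848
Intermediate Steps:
y = 24 (y = (1 + 3)*6 = 4*6 = 24)
(11*(-7))*y = (11*(-7))*24 = -77*24 = -1848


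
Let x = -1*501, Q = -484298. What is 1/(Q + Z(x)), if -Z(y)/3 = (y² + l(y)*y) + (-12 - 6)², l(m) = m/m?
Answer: -1/1236770 ≈ -8.0856e-7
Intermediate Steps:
x = -501
l(m) = 1
Z(y) = -972 - 3*y - 3*y² (Z(y) = -3*((y² + 1*y) + (-12 - 6)²) = -3*((y² + y) + (-18)²) = -3*((y + y²) + 324) = -3*(324 + y + y²) = -972 - 3*y - 3*y²)
1/(Q + Z(x)) = 1/(-484298 + (-972 - 3*(-501) - 3*(-501)²)) = 1/(-484298 + (-972 + 1503 - 3*251001)) = 1/(-484298 + (-972 + 1503 - 753003)) = 1/(-484298 - 752472) = 1/(-1236770) = -1/1236770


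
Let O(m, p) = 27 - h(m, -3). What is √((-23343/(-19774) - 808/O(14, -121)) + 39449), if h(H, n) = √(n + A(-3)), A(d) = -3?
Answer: √19774*√((21046395071 - 780087869*I*√6)/(27 - I*√6))/19774 ≈ 198.55 - 0.0067812*I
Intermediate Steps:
h(H, n) = √(-3 + n) (h(H, n) = √(n - 3) = √(-3 + n))
O(m, p) = 27 - I*√6 (O(m, p) = 27 - √(-3 - 3) = 27 - √(-6) = 27 - I*√6)
√((-23343/(-19774) - 808/O(14, -121)) + 39449) = √((-23343/(-19774) - 808/(27 - I*√6)) + 39449) = √((-23343*(-1/19774) - 808/(27 - I*√6)) + 39449) = √((23343/19774 - 808/(27 - I*√6)) + 39449) = √(780087869/19774 - 808/(27 - I*√6))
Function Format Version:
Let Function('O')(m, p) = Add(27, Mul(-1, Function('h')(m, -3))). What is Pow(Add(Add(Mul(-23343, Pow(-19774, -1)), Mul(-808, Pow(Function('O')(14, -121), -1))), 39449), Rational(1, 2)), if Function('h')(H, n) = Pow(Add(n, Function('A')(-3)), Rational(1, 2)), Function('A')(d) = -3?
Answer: Mul(Rational(1, 19774), Pow(19774, Rational(1, 2)), Pow(Mul(Pow(Add(27, Mul(-1, I, Pow(6, Rational(1, 2)))), -1), Add(21046395071, Mul(-780087869, I, Pow(6, Rational(1, 2))))), Rational(1, 2))) ≈ Add(198.55, Mul(-0.0067812, I))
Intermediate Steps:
Function('h')(H, n) = Pow(Add(-3, n), Rational(1, 2)) (Function('h')(H, n) = Pow(Add(n, -3), Rational(1, 2)) = Pow(Add(-3, n), Rational(1, 2)))
Function('O')(m, p) = Add(27, Mul(-1, I, Pow(6, Rational(1, 2)))) (Function('O')(m, p) = Add(27, Mul(-1, Pow(Add(-3, -3), Rational(1, 2)))) = Add(27, Mul(-1, Pow(-6, Rational(1, 2)))) = Add(27, Mul(-1, Mul(I, Pow(6, Rational(1, 2))))) = Add(27, Mul(-1, I, Pow(6, Rational(1, 2)))))
Pow(Add(Add(Mul(-23343, Pow(-19774, -1)), Mul(-808, Pow(Function('O')(14, -121), -1))), 39449), Rational(1, 2)) = Pow(Add(Add(Mul(-23343, Pow(-19774, -1)), Mul(-808, Pow(Add(27, Mul(-1, I, Pow(6, Rational(1, 2)))), -1))), 39449), Rational(1, 2)) = Pow(Add(Add(Mul(-23343, Rational(-1, 19774)), Mul(-808, Pow(Add(27, Mul(-1, I, Pow(6, Rational(1, 2)))), -1))), 39449), Rational(1, 2)) = Pow(Add(Add(Rational(23343, 19774), Mul(-808, Pow(Add(27, Mul(-1, I, Pow(6, Rational(1, 2)))), -1))), 39449), Rational(1, 2)) = Pow(Add(Rational(780087869, 19774), Mul(-808, Pow(Add(27, Mul(-1, I, Pow(6, Rational(1, 2)))), -1))), Rational(1, 2))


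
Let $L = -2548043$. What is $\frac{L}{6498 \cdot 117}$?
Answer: $- \frac{2548043}{760266} \approx -3.3515$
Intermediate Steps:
$\frac{L}{6498 \cdot 117} = - \frac{2548043}{6498 \cdot 117} = - \frac{2548043}{760266}$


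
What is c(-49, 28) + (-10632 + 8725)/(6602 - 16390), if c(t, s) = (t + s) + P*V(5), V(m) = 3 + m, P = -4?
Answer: -516857/9788 ≈ -52.805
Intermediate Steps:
c(t, s) = -32 + s + t (c(t, s) = (t + s) - 4*(3 + 5) = (s + t) - 4*8 = (s + t) - 32 = -32 + s + t)
c(-49, 28) + (-10632 + 8725)/(6602 - 16390) = (-32 + 28 - 49) + (-10632 + 8725)/(6602 - 16390) = -53 - 1907/(-9788) = -53 - 1907*(-1/9788) = -53 + 1907/9788 = -516857/9788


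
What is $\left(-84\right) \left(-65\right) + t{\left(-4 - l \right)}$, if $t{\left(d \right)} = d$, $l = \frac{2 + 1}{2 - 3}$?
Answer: $5459$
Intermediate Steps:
$l = -3$ ($l = \frac{3}{2 - 3} = \frac{3}{-1} = 3 \left(-1\right) = -3$)
$\left(-84\right) \left(-65\right) + t{\left(-4 - l \right)} = \left(-84\right) \left(-65\right) - 1 = 5460 + \left(-4 + 3\right) = 5460 - 1 = 5459$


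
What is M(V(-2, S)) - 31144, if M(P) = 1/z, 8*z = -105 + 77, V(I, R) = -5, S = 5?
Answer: -218010/7 ≈ -31144.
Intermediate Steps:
z = -7/2 (z = (-105 + 77)/8 = (1/8)*(-28) = -7/2 ≈ -3.5000)
M(P) = -2/7 (M(P) = 1/(-7/2) = -2/7)
M(V(-2, S)) - 31144 = -2/7 - 31144 = -218010/7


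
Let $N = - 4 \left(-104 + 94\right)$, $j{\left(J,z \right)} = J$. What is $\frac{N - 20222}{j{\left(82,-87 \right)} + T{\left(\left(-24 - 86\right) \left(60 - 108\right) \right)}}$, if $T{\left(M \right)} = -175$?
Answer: $\frac{20182}{93} \approx 217.01$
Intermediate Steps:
$N = 40$ ($N = \left(-4\right) \left(-10\right) = 40$)
$\frac{N - 20222}{j{\left(82,-87 \right)} + T{\left(\left(-24 - 86\right) \left(60 - 108\right) \right)}} = \frac{40 - 20222}{82 - 175} = - \frac{20182}{-93} = \left(-20182\right) \left(- \frac{1}{93}\right) = \frac{20182}{93}$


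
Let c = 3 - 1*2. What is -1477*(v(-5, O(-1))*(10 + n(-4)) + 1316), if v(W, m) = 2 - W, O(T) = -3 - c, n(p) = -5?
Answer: -1995427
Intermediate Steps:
c = 1 (c = 3 - 2 = 1)
O(T) = -4 (O(T) = -3 - 1*1 = -3 - 1 = -4)
-1477*(v(-5, O(-1))*(10 + n(-4)) + 1316) = -1477*((2 - 1*(-5))*(10 - 5) + 1316) = -1477*((2 + 5)*5 + 1316) = -1477*(7*5 + 1316) = -1477*(35 + 1316) = -1477*1351 = -1995427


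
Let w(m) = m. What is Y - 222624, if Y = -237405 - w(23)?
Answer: -460052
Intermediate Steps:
Y = -237428 (Y = -237405 - 1*23 = -237405 - 23 = -237428)
Y - 222624 = -237428 - 222624 = -460052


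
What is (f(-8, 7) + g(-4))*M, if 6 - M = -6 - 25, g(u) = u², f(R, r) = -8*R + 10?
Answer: 3330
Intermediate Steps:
f(R, r) = 10 - 8*R
M = 37 (M = 6 - (-6 - 25) = 6 - 1*(-31) = 6 + 31 = 37)
(f(-8, 7) + g(-4))*M = ((10 - 8*(-8)) + (-4)²)*37 = ((10 + 64) + 16)*37 = (74 + 16)*37 = 90*37 = 3330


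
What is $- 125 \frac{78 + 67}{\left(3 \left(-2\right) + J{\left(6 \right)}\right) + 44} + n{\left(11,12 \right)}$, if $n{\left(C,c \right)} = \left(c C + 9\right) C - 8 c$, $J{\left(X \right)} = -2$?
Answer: $\frac{34255}{36} \approx 951.53$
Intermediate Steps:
$n{\left(C,c \right)} = - 8 c + C \left(9 + C c\right)$ ($n{\left(C,c \right)} = \left(C c + 9\right) C - 8 c = \left(9 + C c\right) C - 8 c = C \left(9 + C c\right) - 8 c = - 8 c + C \left(9 + C c\right)$)
$- 125 \frac{78 + 67}{\left(3 \left(-2\right) + J{\left(6 \right)}\right) + 44} + n{\left(11,12 \right)} = - 125 \frac{78 + 67}{\left(3 \left(-2\right) - 2\right) + 44} + \left(\left(-8\right) 12 + 9 \cdot 11 + 12 \cdot 11^{2}\right) = - 125 \frac{145}{\left(-6 - 2\right) + 44} + \left(-96 + 99 + 12 \cdot 121\right) = - 125 \frac{145}{-8 + 44} + \left(-96 + 99 + 1452\right) = - 125 \cdot \frac{145}{36} + 1455 = - 125 \cdot 145 \cdot \frac{1}{36} + 1455 = \left(-125\right) \frac{145}{36} + 1455 = - \frac{18125}{36} + 1455 = \frac{34255}{36}$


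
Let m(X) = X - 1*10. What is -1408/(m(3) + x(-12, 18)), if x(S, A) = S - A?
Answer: 1408/37 ≈ 38.054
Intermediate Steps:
m(X) = -10 + X (m(X) = X - 10 = -10 + X)
-1408/(m(3) + x(-12, 18)) = -1408/((-10 + 3) + (-12 - 1*18)) = -1408/(-7 + (-12 - 18)) = -1408/(-7 - 30) = -1408/(-37) = -1/37*(-1408) = 1408/37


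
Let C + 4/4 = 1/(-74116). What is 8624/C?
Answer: -639176384/74117 ≈ -8623.9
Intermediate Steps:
C = -74117/74116 (C = -1 + 1/(-74116) = -1 - 1/74116 = -74117/74116 ≈ -1.0000)
8624/C = 8624/(-74117/74116) = 8624*(-74116/74117) = -639176384/74117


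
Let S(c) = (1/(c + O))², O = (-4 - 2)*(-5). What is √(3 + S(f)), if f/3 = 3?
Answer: 2*√1141/39 ≈ 1.7322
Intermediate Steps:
f = 9 (f = 3*3 = 9)
O = 30 (O = -6*(-5) = 30)
S(c) = (30 + c)⁻² (S(c) = (1/(c + 30))² = (1/(30 + c))² = (30 + c)⁻²)
√(3 + S(f)) = √(3 + (30 + 9)⁻²) = √(3 + 39⁻²) = √(3 + 1/1521) = √(4564/1521) = 2*√1141/39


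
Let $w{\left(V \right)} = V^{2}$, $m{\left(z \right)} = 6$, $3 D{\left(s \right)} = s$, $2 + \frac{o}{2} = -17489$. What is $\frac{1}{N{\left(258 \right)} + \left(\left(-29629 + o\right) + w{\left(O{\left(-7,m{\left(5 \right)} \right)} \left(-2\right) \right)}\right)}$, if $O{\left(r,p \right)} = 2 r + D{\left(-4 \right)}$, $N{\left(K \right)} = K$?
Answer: $- \frac{9}{570713} \approx -1.577 \cdot 10^{-5}$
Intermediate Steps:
$o = -34982$ ($o = -4 + 2 \left(-17489\right) = -4 - 34978 = -34982$)
$D{\left(s \right)} = \frac{s}{3}$
$O{\left(r,p \right)} = - \frac{4}{3} + 2 r$ ($O{\left(r,p \right)} = 2 r + \frac{1}{3} \left(-4\right) = 2 r - \frac{4}{3} = - \frac{4}{3} + 2 r$)
$\frac{1}{N{\left(258 \right)} + \left(\left(-29629 + o\right) + w{\left(O{\left(-7,m{\left(5 \right)} \right)} \left(-2\right) \right)}\right)} = \frac{1}{258 + \left(\left(-29629 - 34982\right) + \left(\left(- \frac{4}{3} + 2 \left(-7\right)\right) \left(-2\right)\right)^{2}\right)} = \frac{1}{258 - \left(64611 - \left(\left(- \frac{4}{3} - 14\right) \left(-2\right)\right)^{2}\right)} = \frac{1}{258 - \left(64611 - \left(\left(- \frac{46}{3}\right) \left(-2\right)\right)^{2}\right)} = \frac{1}{258 - \left(64611 - \left(\frac{92}{3}\right)^{2}\right)} = \frac{1}{258 + \left(-64611 + \frac{8464}{9}\right)} = \frac{1}{258 - \frac{573035}{9}} = \frac{1}{- \frac{570713}{9}} = - \frac{9}{570713}$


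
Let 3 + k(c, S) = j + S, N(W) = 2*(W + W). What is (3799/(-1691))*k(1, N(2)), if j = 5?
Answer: -37990/1691 ≈ -22.466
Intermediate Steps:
N(W) = 4*W (N(W) = 2*(2*W) = 4*W)
k(c, S) = 2 + S (k(c, S) = -3 + (5 + S) = 2 + S)
(3799/(-1691))*k(1, N(2)) = (3799/(-1691))*(2 + 4*2) = (3799*(-1/1691))*(2 + 8) = -3799/1691*10 = -37990/1691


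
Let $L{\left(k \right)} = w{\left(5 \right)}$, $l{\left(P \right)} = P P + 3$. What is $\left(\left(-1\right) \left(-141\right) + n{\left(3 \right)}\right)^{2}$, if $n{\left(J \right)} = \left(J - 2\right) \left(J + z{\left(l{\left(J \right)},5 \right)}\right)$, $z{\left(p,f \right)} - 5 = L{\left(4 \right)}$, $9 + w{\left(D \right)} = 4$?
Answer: $20736$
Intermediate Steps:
$l{\left(P \right)} = 3 + P^{2}$ ($l{\left(P \right)} = P^{2} + 3 = 3 + P^{2}$)
$w{\left(D \right)} = -5$ ($w{\left(D \right)} = -9 + 4 = -5$)
$L{\left(k \right)} = -5$
$z{\left(p,f \right)} = 0$ ($z{\left(p,f \right)} = 5 - 5 = 0$)
$n{\left(J \right)} = J \left(-2 + J\right)$ ($n{\left(J \right)} = \left(J - 2\right) \left(J + 0\right) = \left(-2 + J\right) J = J \left(-2 + J\right)$)
$\left(\left(-1\right) \left(-141\right) + n{\left(3 \right)}\right)^{2} = \left(\left(-1\right) \left(-141\right) + 3 \left(-2 + 3\right)\right)^{2} = \left(141 + 3 \cdot 1\right)^{2} = \left(141 + 3\right)^{2} = 144^{2} = 20736$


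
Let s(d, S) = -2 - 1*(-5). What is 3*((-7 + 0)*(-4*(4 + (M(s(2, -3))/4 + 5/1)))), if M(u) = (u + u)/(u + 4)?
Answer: 774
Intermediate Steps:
s(d, S) = 3 (s(d, S) = -2 + 5 = 3)
M(u) = 2*u/(4 + u) (M(u) = (2*u)/(4 + u) = 2*u/(4 + u))
3*((-7 + 0)*(-4*(4 + (M(s(2, -3))/4 + 5/1)))) = 3*((-7 + 0)*(-4*(4 + ((2*3/(4 + 3))/4 + 5/1)))) = 3*(-(-28)*(4 + ((2*3/7)*(1/4) + 5*1))) = 3*(-(-28)*(4 + ((2*3*(1/7))*(1/4) + 5))) = 3*(-(-28)*(4 + ((6/7)*(1/4) + 5))) = 3*(-(-28)*(4 + (3/14 + 5))) = 3*(-(-28)*(4 + 73/14)) = 3*(-(-28)*129/14) = 3*(-7*(-258/7)) = 3*258 = 774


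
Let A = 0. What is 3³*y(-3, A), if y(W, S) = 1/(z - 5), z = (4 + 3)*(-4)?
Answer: -9/11 ≈ -0.81818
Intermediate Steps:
z = -28 (z = 7*(-4) = -28)
y(W, S) = -1/33 (y(W, S) = 1/(-28 - 5) = 1/(-33) = -1/33)
3³*y(-3, A) = 3³*(-1/33) = 27*(-1/33) = -9/11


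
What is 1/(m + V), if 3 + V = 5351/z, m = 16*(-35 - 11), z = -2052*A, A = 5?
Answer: -10260/7587491 ≈ -0.0013522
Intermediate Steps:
z = -10260 (z = -2052*5 = -10260)
m = -736 (m = 16*(-46) = -736)
V = -36131/10260 (V = -3 + 5351/(-10260) = -3 + 5351*(-1/10260) = -3 - 5351/10260 = -36131/10260 ≈ -3.5215)
1/(m + V) = 1/(-736 - 36131/10260) = 1/(-7587491/10260) = -10260/7587491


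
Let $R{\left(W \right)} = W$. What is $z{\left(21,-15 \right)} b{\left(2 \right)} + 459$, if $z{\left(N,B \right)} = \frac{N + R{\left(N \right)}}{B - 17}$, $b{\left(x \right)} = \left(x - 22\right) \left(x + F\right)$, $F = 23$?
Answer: $\frac{4461}{4} \approx 1115.3$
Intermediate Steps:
$b{\left(x \right)} = \left(-22 + x\right) \left(23 + x\right)$ ($b{\left(x \right)} = \left(x - 22\right) \left(x + 23\right) = \left(-22 + x\right) \left(23 + x\right)$)
$z{\left(N,B \right)} = \frac{2 N}{-17 + B}$ ($z{\left(N,B \right)} = \frac{N + N}{B - 17} = \frac{2 N}{-17 + B}$)
$z{\left(21,-15 \right)} b{\left(2 \right)} + 459 = 2 \cdot 21 \frac{1}{-17 - 15} \left(-506 + 2 + 2^{2}\right) + 459 = 2 \cdot 21 \frac{1}{-32} \left(-506 + 2 + 4\right) + 459 = 2 \cdot 21 \left(- \frac{1}{32}\right) \left(-500\right) + 459 = \left(- \frac{21}{16}\right) \left(-500\right) + 459 = \frac{2625}{4} + 459 = \frac{4461}{4}$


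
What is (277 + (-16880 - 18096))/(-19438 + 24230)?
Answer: -34699/4792 ≈ -7.2410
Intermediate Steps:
(277 + (-16880 - 18096))/(-19438 + 24230) = (277 - 34976)/4792 = -34699*1/4792 = -34699/4792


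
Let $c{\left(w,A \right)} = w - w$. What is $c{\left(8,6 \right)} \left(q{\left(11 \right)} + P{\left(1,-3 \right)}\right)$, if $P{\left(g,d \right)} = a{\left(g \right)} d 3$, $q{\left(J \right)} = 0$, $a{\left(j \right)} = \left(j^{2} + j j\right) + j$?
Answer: $0$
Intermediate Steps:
$c{\left(w,A \right)} = 0$
$a{\left(j \right)} = j + 2 j^{2}$ ($a{\left(j \right)} = \left(j^{2} + j^{2}\right) + j = 2 j^{2} + j = j + 2 j^{2}$)
$P{\left(g,d \right)} = 3 d g \left(1 + 2 g\right)$ ($P{\left(g,d \right)} = g \left(1 + 2 g\right) d 3 = d g \left(1 + 2 g\right) 3 = 3 d g \left(1 + 2 g\right)$)
$c{\left(8,6 \right)} \left(q{\left(11 \right)} + P{\left(1,-3 \right)}\right) = 0 \left(0 + 3 \left(-3\right) 1 \left(1 + 2 \cdot 1\right)\right) = 0 \left(0 + 3 \left(-3\right) 1 \left(1 + 2\right)\right) = 0 \left(0 + 3 \left(-3\right) 1 \cdot 3\right) = 0 \left(0 - 27\right) = 0 \left(-27\right) = 0$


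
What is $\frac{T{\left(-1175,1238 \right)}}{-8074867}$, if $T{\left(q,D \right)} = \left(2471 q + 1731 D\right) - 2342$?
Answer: $\frac{762789}{8074867} \approx 0.094465$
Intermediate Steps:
$T{\left(q,D \right)} = -2342 + 1731 D + 2471 q$ ($T{\left(q,D \right)} = \left(1731 D + 2471 q\right) - 2342 = -2342 + 1731 D + 2471 q$)
$\frac{T{\left(-1175,1238 \right)}}{-8074867} = \frac{-2342 + 1731 \cdot 1238 + 2471 \left(-1175\right)}{-8074867} = \left(-2342 + 2142978 - 2903425\right) \left(- \frac{1}{8074867}\right) = \left(-762789\right) \left(- \frac{1}{8074867}\right) = \frac{762789}{8074867}$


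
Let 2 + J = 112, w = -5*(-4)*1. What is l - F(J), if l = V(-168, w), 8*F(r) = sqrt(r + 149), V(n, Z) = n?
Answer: -168 - sqrt(259)/8 ≈ -170.01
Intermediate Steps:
w = 20 (w = 20*1 = 20)
J = 110 (J = -2 + 112 = 110)
F(r) = sqrt(149 + r)/8 (F(r) = sqrt(r + 149)/8 = sqrt(149 + r)/8)
l = -168
l - F(J) = -168 - sqrt(149 + 110)/8 = -168 - sqrt(259)/8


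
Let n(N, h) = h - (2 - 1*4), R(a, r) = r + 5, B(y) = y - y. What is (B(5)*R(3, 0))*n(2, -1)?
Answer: 0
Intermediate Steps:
B(y) = 0
R(a, r) = 5 + r
n(N, h) = 2 + h (n(N, h) = h - (2 - 4) = h - 1*(-2) = h + 2 = 2 + h)
(B(5)*R(3, 0))*n(2, -1) = (0*(5 + 0))*(2 - 1) = (0*5)*1 = 0*1 = 0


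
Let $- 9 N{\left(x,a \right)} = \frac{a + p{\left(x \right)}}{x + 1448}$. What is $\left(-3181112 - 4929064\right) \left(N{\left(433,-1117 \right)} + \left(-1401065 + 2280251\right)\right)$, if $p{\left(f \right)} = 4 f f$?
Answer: $- \frac{13411519561273120}{1881} \approx -7.13 \cdot 10^{12}$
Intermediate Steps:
$p{\left(f \right)} = 4 f^{2}$
$N{\left(x,a \right)} = - \frac{a + 4 x^{2}}{9 \left(1448 + x\right)}$ ($N{\left(x,a \right)} = - \frac{\left(a + 4 x^{2}\right) \frac{1}{x + 1448}}{9} = - \frac{\left(a + 4 x^{2}\right) \frac{1}{1448 + x}}{9} = - \frac{\frac{1}{1448 + x} \left(a + 4 x^{2}\right)}{9} = - \frac{a + 4 x^{2}}{9 \left(1448 + x\right)}$)
$\left(-3181112 - 4929064\right) \left(N{\left(433,-1117 \right)} + \left(-1401065 + 2280251\right)\right) = \left(-3181112 - 4929064\right) \left(\frac{\left(-1\right) \left(-1117\right) - 4 \cdot 433^{2}}{9 \left(1448 + 433\right)} + \left(-1401065 + 2280251\right)\right) = - 8110176 \left(\frac{1117 - 749956}{9 \cdot 1881} + 879186\right) = - 8110176 \left(\frac{1}{9} \cdot \frac{1}{1881} \left(1117 - 749956\right) + 879186\right) = - 8110176 \left(\frac{1}{9} \cdot \frac{1}{1881} \left(-748839\right) + 879186\right) = - 8110176 \left(- \frac{249613}{5643} + 879186\right) = \left(-8110176\right) \frac{4960996985}{5643} = - \frac{13411519561273120}{1881}$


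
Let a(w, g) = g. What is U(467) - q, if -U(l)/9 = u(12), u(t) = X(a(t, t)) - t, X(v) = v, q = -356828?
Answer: 356828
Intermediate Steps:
u(t) = 0 (u(t) = t - t = 0)
U(l) = 0 (U(l) = -9*0 = 0)
U(467) - q = 0 - 1*(-356828) = 0 + 356828 = 356828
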